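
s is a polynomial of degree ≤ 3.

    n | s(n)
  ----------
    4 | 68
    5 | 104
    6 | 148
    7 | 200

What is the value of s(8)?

260

Write s(n) = an³ + bn² + cn + d; the 4 given values yield a linear system in the 4 coefficients.
Solving, the leading coefficient vanishes, and s(n) = 4n² + 4.
Then s(8) = 260.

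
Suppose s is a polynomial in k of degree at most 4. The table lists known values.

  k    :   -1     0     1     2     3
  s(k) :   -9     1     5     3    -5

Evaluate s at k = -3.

-47

First differences: 10, 4, -2, -8. Second differences: -6, -6, -6.
Level-2 differences are constant, so s has degree 2.
Fitting a degree-2 polynomial gives s(k) = -3k² + 7k + 1.
Then s(-3) = -47.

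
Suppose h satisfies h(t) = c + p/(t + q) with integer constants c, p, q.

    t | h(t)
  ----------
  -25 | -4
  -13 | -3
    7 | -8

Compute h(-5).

(h(t) − c)(t + q) = p for each data point; the three points give a linear system in c and q, then p follows.
Solving: c = -5, q = 1, p = -24, so h(t) = -5 − 24/(t + 1).
Then h(-5) = -5 − 24/(-4) = 1.

1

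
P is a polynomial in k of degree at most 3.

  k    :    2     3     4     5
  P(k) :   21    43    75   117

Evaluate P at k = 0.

7

First differences: 22, 32, 42. Second differences: 10, 10.
Level-2 differences are constant, so P has degree 2.
Fitting a degree-2 polynomial gives P(k) = 5k² - 3k + 7.
Then P(0) = 7.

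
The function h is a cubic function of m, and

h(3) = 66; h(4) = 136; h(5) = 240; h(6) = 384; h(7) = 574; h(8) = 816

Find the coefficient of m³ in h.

Write h(m) = am³ + bm² + cm + d; the 6 given values yield a linear system in the 4 coefficients.
Solving, h(m) = m³ + 5m² - 2m.
The coefficient of m³ is 1.

1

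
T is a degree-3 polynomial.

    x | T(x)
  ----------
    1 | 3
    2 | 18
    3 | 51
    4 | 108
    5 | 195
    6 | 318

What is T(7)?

483

Write T(x) = ax³ + bx² + cx + d; the 6 given values yield a linear system in the 4 coefficients.
Solving, T(x) = x³ + 3x² - x.
Then T(7) = 483.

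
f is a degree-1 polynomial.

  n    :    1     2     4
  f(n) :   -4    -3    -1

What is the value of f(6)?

Write f(n) = an + b; the 3 given values yield a linear system in the 2 coefficients.
Solving, f(n) = n - 5.
Then f(6) = 1.

1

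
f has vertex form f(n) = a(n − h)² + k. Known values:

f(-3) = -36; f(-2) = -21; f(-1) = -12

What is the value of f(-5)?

First differences 15, 9; second difference -6 = 2a, so a = -3.
Expanding, the n-coefficient is −2ah = 6h; matching it to the data gives h = 0, and then k = -9.
So f(n) = -3(n + 0)² − 9.
f(-5) = -3·(-5)² − 9 = -84.

-84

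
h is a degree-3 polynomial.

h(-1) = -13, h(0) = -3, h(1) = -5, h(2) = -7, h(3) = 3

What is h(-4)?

-235

First differences: 10, -2, -2, 10. Second differences: -12, 0, 12. Third differences: 12, 12.
Level-3 differences are constant, so h has degree 3.
Fitting a degree-3 polynomial gives h(x) = 2x³ - 6x² + 2x - 3.
Then h(-4) = -235.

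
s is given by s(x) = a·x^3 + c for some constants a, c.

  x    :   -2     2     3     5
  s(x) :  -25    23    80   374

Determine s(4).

191

From s(-2) = -25 and s(2) = 23: -8a + c = -25 and 8a + c = 23.
Subtracting: 16a = 48, so a = 3; then c = -25 − 3·(-8) = -1.
So s(x) = 3x³ − 1, and s(4) = 191.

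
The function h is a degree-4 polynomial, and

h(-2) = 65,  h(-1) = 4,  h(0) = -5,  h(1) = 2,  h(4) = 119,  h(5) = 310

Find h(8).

Write h(m) = am^4 + bm³ + cm² + dm + e; the 6 given values yield a linear system in the 5 coefficients.
Solving, h(m) = m^4 - 4m³ + 7m² + 3m - 5.
Then h(8) = 2515.

2515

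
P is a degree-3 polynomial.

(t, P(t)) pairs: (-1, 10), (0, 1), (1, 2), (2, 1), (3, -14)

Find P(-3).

106

First differences: -9, 1, -1, -15. Second differences: 10, -2, -14. Third differences: -12, -12.
Level-3 differences are constant, so P has degree 3.
Fitting a degree-3 polynomial gives P(t) = -2t³ + 5t² - 2t + 1.
Then P(-3) = 106.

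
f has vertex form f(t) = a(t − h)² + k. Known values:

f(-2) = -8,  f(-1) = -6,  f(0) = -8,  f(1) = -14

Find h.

-1

First differences 2, -2, -6; second difference -4 = 2a, so a = -2.
Expanding, the t-coefficient is −2ah = 4h; matching it to the data gives h = -1, and then k = -6.
So f(t) = -2(t + 1)² − 6.
Hence h = -1.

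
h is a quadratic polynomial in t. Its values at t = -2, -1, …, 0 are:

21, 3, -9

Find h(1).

Write h(t) = at² + bt + c; the 3 given values yield a linear system in the 3 coefficients.
Solving, h(t) = 3t² - 9t - 9.
Then h(1) = -15.

-15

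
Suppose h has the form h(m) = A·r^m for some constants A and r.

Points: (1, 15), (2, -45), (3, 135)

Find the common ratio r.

Consecutive ratio: -45/15 = -3, and 135/(-45) = -3, so r = -3.
Then A·(-3)^1 = 15 gives A = -5, and h(m) = -5·(-3)^m.

-3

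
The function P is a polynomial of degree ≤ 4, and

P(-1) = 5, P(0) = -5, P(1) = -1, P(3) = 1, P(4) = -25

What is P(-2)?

41

Write P(x) = ax^4 + bx³ + cx² + dx + e; the 5 given values yield a linear system in the 5 coefficients.
Solving, the leading coefficient vanishes, and P(x) = -2x³ + 7x² - x - 5.
Then P(-2) = 41.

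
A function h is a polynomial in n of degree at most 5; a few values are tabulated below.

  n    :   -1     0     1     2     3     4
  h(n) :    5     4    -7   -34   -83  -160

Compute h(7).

Write h(n) = an^5 + bn^4 + cn³ + dn² + en + p; the 6 given values yield a linear system in the 6 coefficients.
Solving, the top 2 coefficients vanish, and h(n) = -n³ - 5n² - 5n + 4.
Then h(7) = -619.

-619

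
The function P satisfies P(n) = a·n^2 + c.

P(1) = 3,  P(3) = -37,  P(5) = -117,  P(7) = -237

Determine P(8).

-312

From P(1) = 3 and P(3) = -37: 1a + c = 3 and 9a + c = -37.
Subtracting: 8a = -40, so a = -5; then c = 3 − (-5)·1 = 8.
So P(n) = -5n² + 8, and P(8) = -312.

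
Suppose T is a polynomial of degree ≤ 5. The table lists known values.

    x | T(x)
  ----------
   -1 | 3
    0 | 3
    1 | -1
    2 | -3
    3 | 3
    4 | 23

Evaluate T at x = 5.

63

Write T(x) = ax^5 + bx^4 + cx³ + dx² + ex + p; the 6 given values yield a linear system in the 6 coefficients.
Solving, the top 2 coefficients vanish, and T(x) = x³ - 2x² - 3x + 3.
Then T(5) = 63.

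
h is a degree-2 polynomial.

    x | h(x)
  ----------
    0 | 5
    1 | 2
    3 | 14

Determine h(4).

Write h(x) = ax² + bx + c; the 3 given values yield a linear system in the 3 coefficients.
Solving, h(x) = 3x² - 6x + 5.
Then h(4) = 29.

29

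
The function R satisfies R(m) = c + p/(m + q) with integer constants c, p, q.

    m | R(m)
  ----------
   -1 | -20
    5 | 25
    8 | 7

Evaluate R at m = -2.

-17

(R(m) − c)(m + q) = p for each data point; the three points give a linear system in c and q, then p follows.
Solving: c = -5, q = -3, p = 60, so R(m) = -5 + 60/(m − 3).
Then R(-2) = -5 + 60/(-5) = -17.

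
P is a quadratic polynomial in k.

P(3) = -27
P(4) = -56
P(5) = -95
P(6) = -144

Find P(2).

-8

First differences: -29, -39, -49. Second differences: -10, -10.
Level-2 differences are constant, so P has degree 2.
Fitting a degree-2 polynomial gives P(k) = -5k² + 6k.
Then P(2) = -8.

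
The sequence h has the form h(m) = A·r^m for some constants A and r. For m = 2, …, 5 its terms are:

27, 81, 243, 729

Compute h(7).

Consecutive ratio: 81/27 = 3, and 243/81 = 3, so r = 3.
Then A·3^2 = 27 gives A = 3, and h(m) = 3·3^m.
h(7) = 3·3^7 = 6561.

6561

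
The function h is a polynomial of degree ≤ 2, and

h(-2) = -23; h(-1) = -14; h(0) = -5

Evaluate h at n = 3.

22

First differences: 9, 9.
Level-1 differences are constant, so h has degree 1.
Fitting a degree-1 polynomial gives h(n) = 9n - 5.
Then h(3) = 22.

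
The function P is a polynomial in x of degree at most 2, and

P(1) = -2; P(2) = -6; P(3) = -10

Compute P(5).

Write P(x) = ax² + bx + c; the 3 given values yield a linear system in the 3 coefficients.
Solving, the leading coefficient vanishes, and P(x) = -4x + 2.
Then P(5) = -18.

-18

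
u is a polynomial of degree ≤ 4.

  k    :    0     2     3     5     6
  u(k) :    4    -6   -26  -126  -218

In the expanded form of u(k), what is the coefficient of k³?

-1

Write u(k) = ak^4 + bk³ + ck² + dk + e; the 5 given values yield a linear system in the 5 coefficients.
Solving, the leading coefficient vanishes, and u(k) = -k³ - k + 4.
The coefficient of k³ is -1.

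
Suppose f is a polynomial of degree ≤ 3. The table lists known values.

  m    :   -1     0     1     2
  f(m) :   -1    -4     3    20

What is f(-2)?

12

Write f(m) = am³ + bm² + cm + d; the 4 given values yield a linear system in the 4 coefficients.
Solving, the leading coefficient vanishes, and f(m) = 5m² + 2m - 4.
Then f(-2) = 12.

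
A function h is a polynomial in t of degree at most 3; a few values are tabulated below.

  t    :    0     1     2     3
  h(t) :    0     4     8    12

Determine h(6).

Write h(t) = at³ + bt² + ct + d; the 4 given values yield a linear system in the 4 coefficients.
Solving, the top 2 coefficients vanish, and h(t) = 4t.
Then h(6) = 24.

24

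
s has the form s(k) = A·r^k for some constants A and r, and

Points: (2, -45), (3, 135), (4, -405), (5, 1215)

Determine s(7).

10935

Consecutive ratio: 135/(-45) = -3, and -405/135 = -3, so r = -3.
Then A·(-3)^2 = -45 gives A = -5, and s(k) = -5·(-3)^k.
s(7) = -5·(-3)^7 = 10935.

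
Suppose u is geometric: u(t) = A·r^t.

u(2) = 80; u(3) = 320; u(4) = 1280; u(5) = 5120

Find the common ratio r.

4

Consecutive ratio: 320/80 = 4, and 1280/320 = 4, so r = 4.
Then A·4^2 = 80 gives A = 5, and u(t) = 5·4^t.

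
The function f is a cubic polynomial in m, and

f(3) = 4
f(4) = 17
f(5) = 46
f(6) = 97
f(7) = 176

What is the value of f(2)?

1

Write f(m) = am³ + bm² + cm + d; the 5 given values yield a linear system in the 4 coefficients.
Solving, f(m) = m³ - 4m² + 4m + 1.
Then f(2) = 1.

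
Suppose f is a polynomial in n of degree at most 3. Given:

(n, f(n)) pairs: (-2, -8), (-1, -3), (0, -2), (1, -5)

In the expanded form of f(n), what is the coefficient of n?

Write f(n) = an³ + bn² + cn + d; the 4 given values yield a linear system in the 4 coefficients.
Solving, the leading coefficient vanishes, and f(n) = -2n² - n - 2.
The coefficient of n is -1.

-1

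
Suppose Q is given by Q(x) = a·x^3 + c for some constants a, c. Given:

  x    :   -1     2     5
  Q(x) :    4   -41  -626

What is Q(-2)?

From Q(-1) = 4 and Q(2) = -41: -1a + c = 4 and 8a + c = -41.
Subtracting: 9a = -45, so a = -5; then c = 4 − (-5)·(-1) = -1.
So Q(x) = -5x³ − 1, and Q(-2) = 39.

39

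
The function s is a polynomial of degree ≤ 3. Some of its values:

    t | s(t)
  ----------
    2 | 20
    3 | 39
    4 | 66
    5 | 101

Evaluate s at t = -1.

Write s(t) = at³ + bt² + ct + d; the 4 given values yield a linear system in the 4 coefficients.
Solving, the leading coefficient vanishes, and s(t) = 4t² - t + 6.
Then s(-1) = 11.

11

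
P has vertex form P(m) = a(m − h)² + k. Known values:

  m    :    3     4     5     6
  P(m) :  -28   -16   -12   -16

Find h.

First differences 12, 4, -4; second difference -8 = 2a, so a = -4.
Expanding, the m-coefficient is −2ah = 8h; matching it to the data gives h = 5, and then k = -12.
So P(m) = -4(m − 5)² − 12.
Hence h = 5.

5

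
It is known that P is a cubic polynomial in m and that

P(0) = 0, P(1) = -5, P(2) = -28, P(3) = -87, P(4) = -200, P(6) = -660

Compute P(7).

Write P(m) = am³ + bm² + cm + d; the 6 given values yield a linear system in the 4 coefficients.
Solving, P(m) = -3m³ - 2m.
Then P(7) = -1043.

-1043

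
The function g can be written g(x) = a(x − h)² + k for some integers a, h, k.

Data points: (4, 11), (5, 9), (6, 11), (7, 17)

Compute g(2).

First differences -2, 2, 6; second difference 4 = 2a, so a = 2.
Expanding, the x-coefficient is −2ah = -4h; matching it to the data gives h = 5, and then k = 9.
So g(x) = 2(x − 5)² + 9.
g(2) = 2·(-3)² + 9 = 27.

27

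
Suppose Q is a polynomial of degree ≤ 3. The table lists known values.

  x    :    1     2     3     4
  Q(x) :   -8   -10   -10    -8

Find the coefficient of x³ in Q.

First differences: -2, 0, 2. Second differences: 2, 2.
Level-2 differences are constant, so Q has degree 2.
Fitting a degree-2 polynomial gives Q(x) = x² - 5x - 4.
The coefficient of x³ is 0.

0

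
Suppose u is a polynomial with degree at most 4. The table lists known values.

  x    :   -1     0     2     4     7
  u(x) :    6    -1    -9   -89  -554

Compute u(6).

-337

Write u(x) = ax^4 + bx³ + cx² + dx + e; the 5 given values yield a linear system in the 5 coefficients.
Solving, the leading coefficient vanishes, and u(x) = -2x³ + 3x² - 2x - 1.
Then u(6) = -337.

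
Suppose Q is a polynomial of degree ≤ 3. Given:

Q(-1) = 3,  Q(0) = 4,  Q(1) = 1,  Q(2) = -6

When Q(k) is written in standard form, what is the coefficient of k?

-1

Write Q(k) = ak³ + bk² + ck + d; the 4 given values yield a linear system in the 4 coefficients.
Solving, the leading coefficient vanishes, and Q(k) = -2k² - k + 4.
The coefficient of k is -1.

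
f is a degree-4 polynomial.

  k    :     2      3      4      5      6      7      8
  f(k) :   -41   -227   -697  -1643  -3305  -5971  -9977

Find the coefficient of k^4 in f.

-2

First differences: -186, -470, -946, -1662, -2666, -4006. Second differences: -284, -476, -716, -1004, -1340. Third differences: -192, -240, -288, -336. Fourth differences: -48, -48, -48.
Level-4 differences are constant, so f has degree 4.
Fitting a degree-4 polynomial gives f(k) = -2k^4 - 4k³ + 4k² + 7.
The coefficient of k^4 is -2.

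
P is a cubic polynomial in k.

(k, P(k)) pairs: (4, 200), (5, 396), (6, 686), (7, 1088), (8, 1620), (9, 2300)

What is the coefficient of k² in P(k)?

First differences: 196, 290, 402, 532, 680. Second differences: 94, 112, 130, 148. Third differences: 18, 18, 18.
Level-3 differences are constant, so P has degree 3.
Fitting a degree-3 polynomial gives P(k) = 3k³ + 2k² - 5k - 4.
The coefficient of k² is 2.

2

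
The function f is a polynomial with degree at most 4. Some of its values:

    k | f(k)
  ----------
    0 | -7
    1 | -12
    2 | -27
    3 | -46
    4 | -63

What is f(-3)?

-112

Write f(k) = ak^4 + bk³ + ck² + dk + e; the 5 given values yield a linear system in the 5 coefficients.
Solving, the leading coefficient vanishes, and f(k) = k³ - 8k² + 2k - 7.
Then f(-3) = -112.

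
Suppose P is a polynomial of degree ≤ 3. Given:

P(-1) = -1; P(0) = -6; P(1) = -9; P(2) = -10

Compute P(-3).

15

First differences: -5, -3, -1. Second differences: 2, 2.
Level-2 differences are constant, so P has degree 2.
Fitting a degree-2 polynomial gives P(n) = n² - 4n - 6.
Then P(-3) = 15.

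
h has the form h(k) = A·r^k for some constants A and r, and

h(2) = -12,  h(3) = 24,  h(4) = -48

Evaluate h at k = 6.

-192

Consecutive ratio: 24/(-12) = -2, and -48/24 = -2, so r = -2.
Then A·(-2)^2 = -12 gives A = -3, and h(k) = -3·(-2)^k.
h(6) = -3·(-2)^6 = -192.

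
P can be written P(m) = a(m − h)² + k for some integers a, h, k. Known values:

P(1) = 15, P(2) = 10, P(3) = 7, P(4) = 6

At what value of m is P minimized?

First differences -5, -3, -1; second difference 2 = 2a, so a = 1.
Expanding, the m-coefficient is −2ah = -2h; matching it to the data gives h = 4, and then k = 6.
So P(m) = 1(m − 4)² + 6.
Hence h = 4.

4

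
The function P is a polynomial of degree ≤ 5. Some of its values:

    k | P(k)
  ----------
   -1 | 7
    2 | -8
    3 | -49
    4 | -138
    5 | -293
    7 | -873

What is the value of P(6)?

-532

Write P(k) = ak^5 + bk^4 + ck³ + dk² + ek + p; the 6 given values yield a linear system in the 6 coefficients.
Solving, the top 2 coefficients vanish, and P(k) = -3k³ + 3k² + k + 2.
Then P(6) = -532.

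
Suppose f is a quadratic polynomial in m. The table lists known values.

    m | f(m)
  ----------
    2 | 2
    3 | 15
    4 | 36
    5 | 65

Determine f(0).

0

Write f(m) = am² + bm + c; the 4 given values yield a linear system in the 3 coefficients.
Solving, f(m) = 4m² - 7m.
Then f(0) = 0.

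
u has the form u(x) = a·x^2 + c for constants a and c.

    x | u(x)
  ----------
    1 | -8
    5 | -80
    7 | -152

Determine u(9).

From u(1) = -8 and u(5) = -80: 1a + c = -8 and 25a + c = -80.
Subtracting: 24a = -72, so a = -3; then c = -8 − (-3)·1 = -5.
So u(x) = -3x² − 5, and u(9) = -248.

-248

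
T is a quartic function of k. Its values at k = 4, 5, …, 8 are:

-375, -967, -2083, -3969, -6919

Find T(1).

Write T(k) = ak^4 + bk³ + ck² + dk + e; the 5 given values yield a linear system in the 5 coefficients.
Solving, T(k) = -2k^4 + 3k³ - 5k² + 8k - 7.
Then T(1) = -3.

-3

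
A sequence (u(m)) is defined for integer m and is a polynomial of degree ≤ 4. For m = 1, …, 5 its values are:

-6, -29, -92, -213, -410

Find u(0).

First differences: -23, -63, -121, -197. Second differences: -40, -58, -76. Third differences: -18, -18.
Level-3 differences are constant, so u has degree 3.
Fitting a degree-3 polynomial gives u(m) = -3m³ - 2m² + 4m - 5.
Then u(0) = -5.

-5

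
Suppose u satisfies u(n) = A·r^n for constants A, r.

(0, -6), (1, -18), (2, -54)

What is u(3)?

Consecutive ratio: -18/(-6) = 3, and -54/(-18) = 3, so r = 3.
Then A·3^0 = -6 gives A = -6, and u(n) = -6·3^n.
u(3) = -6·3^3 = -162.

-162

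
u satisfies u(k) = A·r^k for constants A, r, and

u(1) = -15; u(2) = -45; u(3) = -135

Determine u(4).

-405

Consecutive ratio: -45/(-15) = 3, and -135/(-45) = 3, so r = 3.
Then A·3^1 = -15 gives A = -5, and u(k) = -5·3^k.
u(4) = -5·3^4 = -405.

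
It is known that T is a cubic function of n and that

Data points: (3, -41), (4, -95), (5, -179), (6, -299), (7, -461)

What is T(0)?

1

First differences: -54, -84, -120, -162. Second differences: -30, -36, -42. Third differences: -6, -6.
Level-3 differences are constant, so T has degree 3.
Fitting a degree-3 polynomial gives T(n) = -n³ - 3n² + 4n + 1.
The constant term is T(0) = 1.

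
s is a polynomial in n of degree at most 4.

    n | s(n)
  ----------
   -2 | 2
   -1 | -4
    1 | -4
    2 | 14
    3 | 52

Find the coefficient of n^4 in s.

Write s(n) = an^4 + bn³ + cn² + dn + e; the 5 given values yield a linear system in the 5 coefficients.
Solving, the leading coefficient vanishes, and s(n) = n³ + 4n² - n - 8.
The coefficient of n^4 is 0.

0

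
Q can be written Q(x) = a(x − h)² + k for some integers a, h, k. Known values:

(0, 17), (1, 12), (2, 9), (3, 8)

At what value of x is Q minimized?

3

First differences -5, -3, -1; second difference 2 = 2a, so a = 1.
Expanding, the x-coefficient is −2ah = -2h; matching it to the data gives h = 3, and then k = 8.
So Q(x) = 1(x − 3)² + 8.
Hence h = 3.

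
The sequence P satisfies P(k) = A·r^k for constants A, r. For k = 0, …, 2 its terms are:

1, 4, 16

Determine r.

4

Consecutive ratio: 4/1 = 4, and 16/4 = 4, so r = 4.
Then A·4^0 = 1 gives A = 1, and P(k) = 1·4^k.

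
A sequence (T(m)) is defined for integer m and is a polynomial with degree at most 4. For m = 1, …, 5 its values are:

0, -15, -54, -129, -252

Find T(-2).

First differences: -15, -39, -75, -123. Second differences: -24, -36, -48. Third differences: -12, -12.
Level-3 differences are constant, so T has degree 3.
Fitting a degree-3 polynomial gives T(m) = -2m³ - m + 3.
Then T(-2) = 21.

21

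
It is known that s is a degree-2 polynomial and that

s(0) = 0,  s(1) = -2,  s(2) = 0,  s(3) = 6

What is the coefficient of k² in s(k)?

First differences: -2, 2, 6. Second differences: 4, 4.
Level-2 differences are constant, so s has degree 2.
Fitting a degree-2 polynomial gives s(k) = 2k² - 4k.
The coefficient of k² is 2.

2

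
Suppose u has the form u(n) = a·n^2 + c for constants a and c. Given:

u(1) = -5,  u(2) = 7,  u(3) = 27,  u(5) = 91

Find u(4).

55

From u(1) = -5 and u(2) = 7: 1a + c = -5 and 4a + c = 7.
Subtracting: 3a = 12, so a = 4; then c = -5 − 4·1 = -9.
So u(n) = 4n² − 9, and u(4) = 55.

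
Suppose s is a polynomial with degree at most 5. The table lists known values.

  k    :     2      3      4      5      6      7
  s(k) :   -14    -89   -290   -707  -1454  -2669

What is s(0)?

-2

First differences: -75, -201, -417, -747, -1215. Second differences: -126, -216, -330, -468. Third differences: -90, -114, -138. Fourth differences: -24, -24.
Level-4 differences are constant, so s has degree 4.
Fitting a degree-4 polynomial gives s(k) = -k^4 - k³ + k² + 4k - 2.
The constant term is s(0) = -2.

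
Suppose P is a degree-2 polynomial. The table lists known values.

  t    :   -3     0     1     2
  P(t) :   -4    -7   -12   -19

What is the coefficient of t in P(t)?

Write P(t) = at² + bt + c; the 4 given values yield a linear system in the 3 coefficients.
Solving, P(t) = -t² - 4t - 7.
The coefficient of t is -4.

-4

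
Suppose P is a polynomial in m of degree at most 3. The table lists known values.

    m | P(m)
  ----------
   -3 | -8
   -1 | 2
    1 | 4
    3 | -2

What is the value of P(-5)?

-26

Write P(m) = am³ + bm² + cm + d; the 4 given values yield a linear system in the 4 coefficients.
Solving, the leading coefficient vanishes, and P(m) = -m² + m + 4.
Then P(-5) = -26.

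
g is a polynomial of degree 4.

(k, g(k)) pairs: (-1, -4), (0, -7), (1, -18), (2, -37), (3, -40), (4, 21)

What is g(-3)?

First differences: -3, -11, -19, -3, 61. Second differences: -8, -8, 16, 64. Third differences: 0, 24, 48. Fourth differences: 24, 24.
Level-4 differences are constant, so g has degree 4.
Fitting a degree-4 polynomial gives g(k) = k^4 - 2k³ - 5k² - 5k - 7.
Then g(-3) = 98.

98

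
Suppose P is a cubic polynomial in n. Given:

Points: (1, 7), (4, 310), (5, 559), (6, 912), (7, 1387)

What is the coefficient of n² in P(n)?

7

Write P(n) = an³ + bn² + cn + d; the 5 given values yield a linear system in the 4 coefficients.
Solving, P(n) = 3n³ + 7n² + 3n - 6.
The coefficient of n² is 7.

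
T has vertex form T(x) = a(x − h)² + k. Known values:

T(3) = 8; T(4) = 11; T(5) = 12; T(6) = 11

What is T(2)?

First differences 3, 1, -1; second difference -2 = 2a, so a = -1.
Expanding, the x-coefficient is −2ah = 2h; matching it to the data gives h = 5, and then k = 12.
So T(x) = -1(x − 5)² + 12.
T(2) = -1·(-3)² + 12 = 3.

3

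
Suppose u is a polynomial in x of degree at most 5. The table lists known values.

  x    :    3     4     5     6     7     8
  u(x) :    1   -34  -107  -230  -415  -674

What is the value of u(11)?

First differences: -35, -73, -123, -185, -259. Second differences: -38, -50, -62, -74. Third differences: -12, -12, -12.
Level-3 differences are constant, so u has degree 3.
Fitting a degree-3 polynomial gives u(x) = -2x³ + 5x² + 4x - 2.
Then u(11) = -2015.

-2015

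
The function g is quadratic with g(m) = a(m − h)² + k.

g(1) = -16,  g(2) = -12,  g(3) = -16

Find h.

First differences 4, -4; second difference -8 = 2a, so a = -4.
Expanding, the m-coefficient is −2ah = 8h; matching it to the data gives h = 2, and then k = -12.
So g(m) = -4(m − 2)² − 12.
Hence h = 2.

2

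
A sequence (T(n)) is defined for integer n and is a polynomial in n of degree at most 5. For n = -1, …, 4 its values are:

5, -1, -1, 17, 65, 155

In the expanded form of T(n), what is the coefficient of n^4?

Write T(n) = an^5 + bn^4 + cn³ + dn² + en + p; the 6 given values yield a linear system in the 6 coefficients.
Solving, the top 2 coefficients vanish, and T(n) = 2n³ + 3n² - 5n - 1.
The coefficient of n^4 is 0.

0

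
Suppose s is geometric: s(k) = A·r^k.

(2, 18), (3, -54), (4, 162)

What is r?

Consecutive ratio: -54/18 = -3, and 162/(-54) = -3, so r = -3.
Then A·(-3)^2 = 18 gives A = 2, and s(k) = 2·(-3)^k.

-3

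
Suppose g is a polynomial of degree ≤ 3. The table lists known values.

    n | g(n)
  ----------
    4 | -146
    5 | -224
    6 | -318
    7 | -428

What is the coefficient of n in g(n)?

First differences: -78, -94, -110. Second differences: -16, -16.
Level-2 differences are constant, so g has degree 2.
Fitting a degree-2 polynomial gives g(n) = -8n² - 6n + 6.
The coefficient of n is -6.

-6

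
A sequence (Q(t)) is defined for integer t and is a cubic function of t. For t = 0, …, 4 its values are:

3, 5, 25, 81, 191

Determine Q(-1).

1

First differences: 2, 20, 56, 110. Second differences: 18, 36, 54. Third differences: 18, 18.
Level-3 differences are constant, so Q has degree 3.
Fitting a degree-3 polynomial gives Q(t) = 3t³ - t + 3.
Then Q(-1) = 1.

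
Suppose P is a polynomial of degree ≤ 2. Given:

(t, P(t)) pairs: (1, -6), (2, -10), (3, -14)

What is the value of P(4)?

Write P(t) = at² + bt + c; the 3 given values yield a linear system in the 3 coefficients.
Solving, the leading coefficient vanishes, and P(t) = -4t - 2.
Then P(4) = -18.

-18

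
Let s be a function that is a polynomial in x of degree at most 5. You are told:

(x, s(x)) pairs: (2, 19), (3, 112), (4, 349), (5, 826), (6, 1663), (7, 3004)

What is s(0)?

1

Write s(x) = ax^5 + bx^4 + cx³ + dx² + ex + p; the 6 given values yield a linear system in the 6 coefficients.
Solving, the leading coefficient vanishes, and s(x) = x^4 + 2x³ - x² - 5x + 1.
The constant term is s(0) = 1.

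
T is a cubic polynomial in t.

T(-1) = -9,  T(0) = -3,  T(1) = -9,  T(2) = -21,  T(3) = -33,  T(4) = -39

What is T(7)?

39

Write T(t) = at³ + bt² + ct + d; the 6 given values yield a linear system in the 4 coefficients.
Solving, T(t) = t³ - 6t² - t - 3.
Then T(7) = 39.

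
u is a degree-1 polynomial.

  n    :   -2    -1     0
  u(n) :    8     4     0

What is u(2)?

First differences: -4, -4.
Level-1 differences are constant, so u has degree 1.
Fitting a degree-1 polynomial gives u(n) = -4n.
Then u(2) = -8.

-8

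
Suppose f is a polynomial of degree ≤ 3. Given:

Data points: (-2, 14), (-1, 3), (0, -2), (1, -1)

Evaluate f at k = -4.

54

First differences: -11, -5, 1. Second differences: 6, 6.
Level-2 differences are constant, so f has degree 2.
Fitting a degree-2 polynomial gives f(k) = 3k² - 2k - 2.
Then f(-4) = 54.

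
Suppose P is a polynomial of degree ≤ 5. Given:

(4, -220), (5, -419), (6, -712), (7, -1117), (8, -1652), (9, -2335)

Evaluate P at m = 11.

Write P(m) = am^5 + bm^4 + cm³ + dm² + em + p; the 6 given values yield a linear system in the 6 coefficients.
Solving, the top 2 coefficients vanish, and P(m) = -3m³ - 2m² + 2m - 4.
Then P(11) = -4217.

-4217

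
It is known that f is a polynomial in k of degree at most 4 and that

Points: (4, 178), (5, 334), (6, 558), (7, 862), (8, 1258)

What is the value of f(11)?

First differences: 156, 224, 304, 396. Second differences: 68, 80, 92. Third differences: 12, 12.
Level-3 differences are constant, so f has degree 3.
Fitting a degree-3 polynomial gives f(k) = 2k³ + 4k² - 2k - 6.
Then f(11) = 3118.

3118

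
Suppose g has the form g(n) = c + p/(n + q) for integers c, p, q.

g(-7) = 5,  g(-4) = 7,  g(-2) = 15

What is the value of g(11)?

(g(n) − c)(n + q) = p for each data point; the three points give a linear system in c and q, then p follows.
Solving: c = 3, q = 1, p = -12, so g(n) = 3 − 12/(n + 1).
Then g(11) = 3 − 12/12 = 2.

2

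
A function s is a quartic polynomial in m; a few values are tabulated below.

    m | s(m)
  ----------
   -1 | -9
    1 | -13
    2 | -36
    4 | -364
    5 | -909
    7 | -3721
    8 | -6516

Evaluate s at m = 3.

-121

Write s(m) = am^4 + bm³ + cm² + dm + e; the 7 given values yield a linear system in the 5 coefficients.
Solving, s(m) = -2m^4 + 4m³ - 5m² - 6m - 4.
Then s(3) = -121.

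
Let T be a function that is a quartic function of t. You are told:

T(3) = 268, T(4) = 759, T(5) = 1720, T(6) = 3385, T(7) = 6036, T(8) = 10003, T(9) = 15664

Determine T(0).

-5

First differences: 491, 961, 1665, 2651, 3967, 5661. Second differences: 470, 704, 986, 1316, 1694. Third differences: 234, 282, 330, 378. Fourth differences: 48, 48, 48.
Level-4 differences are constant, so T has degree 4.
Fitting a degree-4 polynomial gives T(t) = 2t^4 + 3t³ + 5t² - 5t - 5.
Then T(0) = -5.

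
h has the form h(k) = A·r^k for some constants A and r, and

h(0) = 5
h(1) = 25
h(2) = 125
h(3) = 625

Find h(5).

15625

Consecutive ratio: 25/5 = 5, and 125/25 = 5, so r = 5.
Then A·5^0 = 5 gives A = 5, and h(k) = 5·5^k.
h(5) = 5·5^5 = 15625.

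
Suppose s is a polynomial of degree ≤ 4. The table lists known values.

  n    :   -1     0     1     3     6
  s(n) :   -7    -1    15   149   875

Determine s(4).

303

Write s(n) = an^4 + bn³ + cn² + dn + e; the 5 given values yield a linear system in the 5 coefficients.
Solving, the leading coefficient vanishes, and s(n) = 3n³ + 5n² + 8n - 1.
Then s(4) = 303.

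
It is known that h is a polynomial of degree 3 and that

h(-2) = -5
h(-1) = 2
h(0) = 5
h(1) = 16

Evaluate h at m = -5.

-170

Write h(m) = am³ + bm² + cm + d; the 4 given values yield a linear system in the 4 coefficients.
Solving, h(m) = 2m³ + 4m² + 5m + 5.
Then h(-5) = -170.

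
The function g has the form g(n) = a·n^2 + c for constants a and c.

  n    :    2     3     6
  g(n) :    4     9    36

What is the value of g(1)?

From g(2) = 4 and g(3) = 9: 4a + c = 4 and 9a + c = 9.
Subtracting: 5a = 5, so a = 1; then c = 4 − 1·4 = 0.
So g(n) = 1n² + 0, and g(1) = 1.

1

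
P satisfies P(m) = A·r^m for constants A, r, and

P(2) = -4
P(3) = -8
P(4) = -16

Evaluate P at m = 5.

-32

Consecutive ratio: -8/(-4) = 2, and -16/(-8) = 2, so r = 2.
Then A·2^2 = -4 gives A = -1, and P(m) = -1·2^m.
P(5) = -1·2^5 = -32.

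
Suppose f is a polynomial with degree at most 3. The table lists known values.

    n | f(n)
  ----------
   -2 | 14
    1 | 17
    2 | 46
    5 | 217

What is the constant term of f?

2

Write f(n) = an³ + bn² + cn + d; the 4 given values yield a linear system in the 4 coefficients.
Solving, the leading coefficient vanishes, and f(n) = 7n² + 8n + 2.
The constant term is f(0) = 2.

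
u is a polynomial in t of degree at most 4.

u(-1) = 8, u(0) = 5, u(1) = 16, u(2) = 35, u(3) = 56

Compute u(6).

71

First differences: -3, 11, 19, 21. Second differences: 14, 8, 2. Third differences: -6, -6.
Level-3 differences are constant, so u has degree 3.
Fitting a degree-3 polynomial gives u(t) = -t³ + 7t² + 5t + 5.
Then u(6) = 71.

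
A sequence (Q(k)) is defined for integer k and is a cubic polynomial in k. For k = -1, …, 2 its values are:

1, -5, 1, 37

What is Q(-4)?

Write Q(k) = ak³ + bk² + ck + d; the 4 given values yield a linear system in the 4 coefficients.
Solving, Q(k) = 3k³ + 6k² - 3k - 5.
Then Q(-4) = -89.

-89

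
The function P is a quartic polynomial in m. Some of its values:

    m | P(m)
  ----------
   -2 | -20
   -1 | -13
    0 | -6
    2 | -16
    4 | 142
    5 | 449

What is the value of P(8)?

Write P(m) = am^4 + bm³ + cm² + dm + e; the 6 given values yield a linear system in the 5 coefficients.
Solving, P(m) = m^4 - 7m² + m - 6.
Then P(8) = 3650.

3650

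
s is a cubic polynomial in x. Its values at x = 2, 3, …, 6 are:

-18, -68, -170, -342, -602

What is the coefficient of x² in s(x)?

1

First differences: -50, -102, -172, -260. Second differences: -52, -70, -88. Third differences: -18, -18.
Level-3 differences are constant, so s has degree 3.
Fitting a degree-3 polynomial gives s(x) = -3x³ + x² + 2x - 2.
The coefficient of x² is 1.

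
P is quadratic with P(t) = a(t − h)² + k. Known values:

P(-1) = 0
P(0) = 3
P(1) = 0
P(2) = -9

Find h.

First differences 3, -3, -9; second difference -6 = 2a, so a = -3.
Expanding, the t-coefficient is −2ah = 6h; matching it to the data gives h = 0, and then k = 3.
So P(t) = -3(t + 0)² + 3.
Hence h = 0.

0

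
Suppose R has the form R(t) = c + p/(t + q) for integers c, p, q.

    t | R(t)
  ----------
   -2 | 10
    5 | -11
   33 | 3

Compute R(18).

2

(R(t) − c)(t + q) = p for each data point; the three points give a linear system in c and q, then p follows.
Solving: c = 4, q = -3, p = -30, so R(t) = 4 − 30/(t − 3).
Then R(18) = 4 − 30/15 = 2.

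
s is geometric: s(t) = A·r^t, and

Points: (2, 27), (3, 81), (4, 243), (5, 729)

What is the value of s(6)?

2187

Consecutive ratio: 81/27 = 3, and 243/81 = 3, so r = 3.
Then A·3^2 = 27 gives A = 3, and s(t) = 3·3^t.
s(6) = 3·3^6 = 2187.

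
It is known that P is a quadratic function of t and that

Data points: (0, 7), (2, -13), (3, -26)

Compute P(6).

-77

Write P(t) = at² + bt + c; the 3 given values yield a linear system in the 3 coefficients.
Solving, P(t) = -t² - 8t + 7.
Then P(6) = -77.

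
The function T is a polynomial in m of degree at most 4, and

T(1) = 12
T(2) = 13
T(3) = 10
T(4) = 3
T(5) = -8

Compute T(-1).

-2

First differences: 1, -3, -7, -11. Second differences: -4, -4, -4.
Level-2 differences are constant, so T has degree 2.
Fitting a degree-2 polynomial gives T(m) = -2m² + 7m + 7.
Then T(-1) = -2.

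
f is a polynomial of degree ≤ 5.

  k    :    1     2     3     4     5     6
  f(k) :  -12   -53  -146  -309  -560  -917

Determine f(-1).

-14

First differences: -41, -93, -163, -251, -357. Second differences: -52, -70, -88, -106. Third differences: -18, -18, -18.
Level-3 differences are constant, so f has degree 3.
Fitting a degree-3 polynomial gives f(k) = -3k³ - 8k² + 4k - 5.
Then f(-1) = -14.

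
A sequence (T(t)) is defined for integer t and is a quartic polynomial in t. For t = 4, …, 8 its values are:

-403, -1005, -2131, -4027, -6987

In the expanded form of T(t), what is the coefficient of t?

Write T(t) = at^4 + bt³ + ct² + dt + e; the 5 given values yield a linear system in the 5 coefficients.
Solving, T(t) = -2t^4 + 3t³ - 5t² - 2t + 5.
The coefficient of t is -2.

-2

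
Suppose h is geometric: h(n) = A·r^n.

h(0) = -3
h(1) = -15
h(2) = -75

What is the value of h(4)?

-1875

Consecutive ratio: -15/(-3) = 5, and -75/(-15) = 5, so r = 5.
Then A·5^0 = -3 gives A = -3, and h(n) = -3·5^n.
h(4) = -3·5^4 = -1875.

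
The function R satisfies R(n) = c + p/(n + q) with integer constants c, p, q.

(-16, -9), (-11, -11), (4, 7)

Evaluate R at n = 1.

(R(n) − c)(n + q) = p for each data point; the three points give a linear system in c and q, then p follows.
Solving: c = -5, q = 1, p = 60, so R(n) = -5 + 60/(n + 1).
Then R(1) = -5 + 60/2 = 25.

25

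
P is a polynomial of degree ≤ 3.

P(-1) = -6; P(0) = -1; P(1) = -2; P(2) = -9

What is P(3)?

First differences: 5, -1, -7. Second differences: -6, -6.
Level-2 differences are constant, so P has degree 2.
Fitting a degree-2 polynomial gives P(m) = -3m² + 2m - 1.
Then P(3) = -22.

-22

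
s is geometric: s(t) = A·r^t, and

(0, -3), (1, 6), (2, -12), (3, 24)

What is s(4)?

Consecutive ratio: 6/(-3) = -2, and -12/6 = -2, so r = -2.
Then A·(-2)^0 = -3 gives A = -3, and s(t) = -3·(-2)^t.
s(4) = -3·(-2)^4 = -48.

-48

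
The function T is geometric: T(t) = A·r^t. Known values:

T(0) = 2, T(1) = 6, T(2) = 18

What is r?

Consecutive ratio: 6/2 = 3, and 18/6 = 3, so r = 3.
Then A·3^0 = 2 gives A = 2, and T(t) = 2·3^t.

3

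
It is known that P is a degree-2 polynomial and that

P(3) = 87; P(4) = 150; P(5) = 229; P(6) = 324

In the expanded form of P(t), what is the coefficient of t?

7

First differences: 63, 79, 95. Second differences: 16, 16.
Level-2 differences are constant, so P has degree 2.
Fitting a degree-2 polynomial gives P(t) = 8t² + 7t - 6.
The coefficient of t is 7.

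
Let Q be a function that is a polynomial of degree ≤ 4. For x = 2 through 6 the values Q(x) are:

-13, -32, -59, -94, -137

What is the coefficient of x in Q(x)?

1

First differences: -19, -27, -35, -43. Second differences: -8, -8, -8.
Level-2 differences are constant, so Q has degree 2.
Fitting a degree-2 polynomial gives Q(x) = -4x² + x + 1.
The coefficient of x is 1.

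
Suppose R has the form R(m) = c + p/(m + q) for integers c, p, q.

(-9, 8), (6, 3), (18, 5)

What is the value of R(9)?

(R(m) − c)(m + q) = p for each data point; the three points give a linear system in c and q, then p follows.
Solving: c = 6, q = 0, p = -18, so R(m) = 6 − 18/(m + 0).
Then R(9) = 6 − 18/9 = 4.

4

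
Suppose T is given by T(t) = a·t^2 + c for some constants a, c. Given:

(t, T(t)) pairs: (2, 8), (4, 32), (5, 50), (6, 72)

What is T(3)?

From T(2) = 8 and T(4) = 32: 4a + c = 8 and 16a + c = 32.
Subtracting: 12a = 24, so a = 2; then c = 8 − 2·4 = 0.
So T(t) = 2t² + 0, and T(3) = 18.

18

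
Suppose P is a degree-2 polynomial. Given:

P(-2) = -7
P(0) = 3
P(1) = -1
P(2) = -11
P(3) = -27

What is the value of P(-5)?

Write P(m) = am² + bm + c; the 5 given values yield a linear system in the 3 coefficients.
Solving, P(m) = -3m² - m + 3.
Then P(-5) = -67.

-67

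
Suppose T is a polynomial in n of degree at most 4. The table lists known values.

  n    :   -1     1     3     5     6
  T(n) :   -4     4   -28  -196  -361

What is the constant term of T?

-1

Write T(n) = an^4 + bn³ + cn² + dn + e; the 5 given values yield a linear system in the 5 coefficients.
Solving, the leading coefficient vanishes, and T(n) = -2n³ + n² + 6n - 1.
The constant term is T(0) = -1.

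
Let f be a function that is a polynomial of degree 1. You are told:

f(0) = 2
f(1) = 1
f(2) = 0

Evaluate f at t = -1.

First differences: -1, -1.
Level-1 differences are constant, so f has degree 1.
Fitting a degree-1 polynomial gives f(t) = -t + 2.
Then f(-1) = 3.

3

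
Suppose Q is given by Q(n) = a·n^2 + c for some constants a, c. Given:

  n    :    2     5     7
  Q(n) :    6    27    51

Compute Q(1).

From Q(2) = 6 and Q(5) = 27: 4a + c = 6 and 25a + c = 27.
Subtracting: 21a = 21, so a = 1; then c = 6 − 1·4 = 2.
So Q(n) = 1n² + 2, and Q(1) = 3.

3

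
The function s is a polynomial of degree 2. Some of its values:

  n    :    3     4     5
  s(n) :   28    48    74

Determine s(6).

Write s(n) = an² + bn + c; the 3 given values yield a linear system in the 3 coefficients.
Solving, s(n) = 3n² - n + 4.
Then s(6) = 106.

106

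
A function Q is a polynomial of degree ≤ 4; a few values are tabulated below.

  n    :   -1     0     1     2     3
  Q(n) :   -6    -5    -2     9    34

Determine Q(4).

Write Q(n) = an^4 + bn³ + cn² + dn + e; the 5 given values yield a linear system in the 5 coefficients.
Solving, the leading coefficient vanishes, and Q(n) = n³ + n² + n - 5.
Then Q(4) = 79.

79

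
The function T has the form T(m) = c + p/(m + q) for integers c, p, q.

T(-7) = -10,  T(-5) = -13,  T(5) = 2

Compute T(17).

-2

(T(m) − c)(m + q) = p for each data point; the three points give a linear system in c and q, then p follows.
Solving: c = -4, q = 1, p = 36, so T(m) = -4 + 36/(m + 1).
Then T(17) = -4 + 36/18 = -2.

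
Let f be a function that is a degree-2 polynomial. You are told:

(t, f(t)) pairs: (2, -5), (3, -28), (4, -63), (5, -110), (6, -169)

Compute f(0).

5

First differences: -23, -35, -47, -59. Second differences: -12, -12, -12.
Level-2 differences are constant, so f has degree 2.
Fitting a degree-2 polynomial gives f(t) = -6t² + 7t + 5.
Then f(0) = 5.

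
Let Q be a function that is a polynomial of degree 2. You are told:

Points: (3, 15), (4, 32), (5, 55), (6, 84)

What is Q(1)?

-1

First differences: 17, 23, 29. Second differences: 6, 6.
Level-2 differences are constant, so Q has degree 2.
Fitting a degree-2 polynomial gives Q(k) = 3k² - 4k.
Then Q(1) = -1.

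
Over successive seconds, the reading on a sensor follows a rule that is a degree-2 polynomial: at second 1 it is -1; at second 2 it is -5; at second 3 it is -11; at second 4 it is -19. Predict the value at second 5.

Write the value at t as h(t).
Write h(t) = at² + bt + c; the 4 given values yield a linear system in the 3 coefficients.
Solving, h(t) = -t² - t + 1.
Then h(5) = -29.

-29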